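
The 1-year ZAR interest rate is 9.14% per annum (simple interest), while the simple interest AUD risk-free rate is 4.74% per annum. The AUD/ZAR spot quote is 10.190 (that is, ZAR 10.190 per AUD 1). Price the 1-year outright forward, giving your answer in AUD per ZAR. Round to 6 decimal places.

T = 1 year.
ZAR accumulates by 1 + 0.0914×1 = 1.091400.
Growth of 1 AUD over T: 1 + 0.0474×1 = 1.047400.
Forward (ZAR per AUD) = 10.19 × 1.091400 / 1.047400 = 10.61807.
Invert for AUD per ZAR: 1 / 10.61807 = 0.094179.

0.094179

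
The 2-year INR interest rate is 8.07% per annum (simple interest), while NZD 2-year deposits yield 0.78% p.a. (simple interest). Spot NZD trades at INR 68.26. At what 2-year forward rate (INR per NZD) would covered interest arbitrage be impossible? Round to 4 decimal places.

78.0594

T = 2 years.
INR accumulates by 1 + 0.0807×2 = 1.161400.
NZD growth factor: 1 + 0.0078×2 = 1.015600.
CIP: F = S · (grow INR)/(grow NZD) = 68.26 × 1.161400/1.015600 = 78.059437 INR per NZD.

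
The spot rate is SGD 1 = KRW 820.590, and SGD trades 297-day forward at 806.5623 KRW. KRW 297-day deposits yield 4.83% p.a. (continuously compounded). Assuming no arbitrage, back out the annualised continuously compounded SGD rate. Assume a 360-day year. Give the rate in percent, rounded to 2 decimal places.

6.92%

T = 297/360 years.
By CIP, F/S equals the KRW-to-SGD growth ratio: 806.5623/820.59 = 0.9829053.
The KRW side grows by e^(0.0483×297/360) = 1.0406521.
So the SGD growth factor = 1.0587511.
r = ln(1.0587511)/(297/360) = 0.069200 → 6.92%.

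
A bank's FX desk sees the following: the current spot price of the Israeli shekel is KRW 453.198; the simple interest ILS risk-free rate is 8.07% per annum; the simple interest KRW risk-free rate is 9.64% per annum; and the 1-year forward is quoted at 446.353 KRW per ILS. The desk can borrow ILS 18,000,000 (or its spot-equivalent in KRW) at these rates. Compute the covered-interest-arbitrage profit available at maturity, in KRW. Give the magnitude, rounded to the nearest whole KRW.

KRW 261,226,802

T = 1 year.
Keep in ILS, deliver into the forward: 18,000,000·1.080700·446.353 = KRW 8,682,726,367.80.
Swap to KRW now, deposit: 18,000,000·453.198·1.096400 = KRW 8,943,953,169.60.
The quoted forward undervalues ILS, so borrow ILS, convert to KRW at spot, deposit the KRW at 9.64%, and buy ILS forward at 446.353 to cover the loan.
Arbitrage profit = |8,682,726,367.80 − 8,943,953,169.60| = KRW 261,226,802.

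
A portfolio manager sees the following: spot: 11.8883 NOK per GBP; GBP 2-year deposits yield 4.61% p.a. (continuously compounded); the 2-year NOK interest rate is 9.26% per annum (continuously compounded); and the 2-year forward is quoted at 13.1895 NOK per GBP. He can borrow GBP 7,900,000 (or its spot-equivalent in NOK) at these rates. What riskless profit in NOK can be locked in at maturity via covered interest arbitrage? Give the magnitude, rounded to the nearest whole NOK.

T = 2 years.
Keep in GBP, deliver into the forward: 7,900,000·1.09658411697·13.1895 = NOK 114,260,830.07.
Swap to NOK now, deposit: 7,900,000·11.8883·1.20345910788 = NOK 113,025,955.01.
The quoted forward overvalues GBP, so borrow NOK, buy GBP at spot, deposit the GBP at 4.61%, and sell the proceeds forward at 13.1895.
Profit = 114,260,830.07 − 113,025,955.01 = NOK 1,234,875.

NOK 1,234,875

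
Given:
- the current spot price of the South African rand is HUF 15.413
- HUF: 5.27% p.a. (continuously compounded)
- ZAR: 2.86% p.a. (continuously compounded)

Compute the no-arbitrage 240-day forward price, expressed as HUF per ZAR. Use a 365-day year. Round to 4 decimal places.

T = 240/365 years.
HUF growth factor: e^(0.0527×240/365) = 1.03525943.
ZAR growth factor: e^(0.0286×240/365) = 1.01898342.
Forward (HUF per ZAR) = 15.413 × 1.03525943 / 1.01898342 = 15.659189.

15.6592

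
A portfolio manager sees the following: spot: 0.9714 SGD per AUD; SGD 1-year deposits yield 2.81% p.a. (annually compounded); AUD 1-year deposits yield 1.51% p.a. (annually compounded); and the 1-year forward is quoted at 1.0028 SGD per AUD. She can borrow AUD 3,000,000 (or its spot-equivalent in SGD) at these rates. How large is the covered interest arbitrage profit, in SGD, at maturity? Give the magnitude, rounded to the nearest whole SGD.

T = 1 year.
Keep in AUD, deliver into the forward: 3,000,000·1.015100·1.0028 = SGD 3,053,826.84.
Swap to SGD now, deposit: 3,000,000·0.9714·1.028100 = SGD 2,996,089.02.
The quoted forward overvalues AUD, so borrow SGD, buy AUD at spot, deposit the AUD at 1.51%, and sell the proceeds forward at 1.0028.
Profit = 3,053,826.84 − 2,996,089.02 = SGD 57,738.

SGD 57,738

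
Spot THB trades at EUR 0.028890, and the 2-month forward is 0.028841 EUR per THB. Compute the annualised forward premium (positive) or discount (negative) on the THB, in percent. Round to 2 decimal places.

-1.02%

T = 2/12 years.
THB trades forward at -0.16961% vs spot over the period.
Annualise by dividing by T: -0.0016961 / (2/12) = -0.010177 → -1.02%.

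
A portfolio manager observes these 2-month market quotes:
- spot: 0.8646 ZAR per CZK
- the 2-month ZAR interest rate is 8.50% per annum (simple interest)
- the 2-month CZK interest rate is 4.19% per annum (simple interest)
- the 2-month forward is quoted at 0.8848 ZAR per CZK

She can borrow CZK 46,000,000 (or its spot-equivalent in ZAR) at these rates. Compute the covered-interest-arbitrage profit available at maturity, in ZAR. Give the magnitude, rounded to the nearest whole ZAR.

ZAR 649,996

T = 2/12 years.
Invest the CZK and cover forward: 46,000,000 × 1.0069833333 × 0.8848 = ZAR 40,985,027.25.
Convert at spot and invest in ZAR: 46,000,000 × 0.8646 × 1.0141666667 = ZAR 40,335,031.00.
The quoted forward overvalues CZK, so borrow ZAR, buy CZK at spot, deposit the CZK at 4.19%, and sell the proceeds forward at 0.8848.
The gap between the two covered legs is ZAR 649,996.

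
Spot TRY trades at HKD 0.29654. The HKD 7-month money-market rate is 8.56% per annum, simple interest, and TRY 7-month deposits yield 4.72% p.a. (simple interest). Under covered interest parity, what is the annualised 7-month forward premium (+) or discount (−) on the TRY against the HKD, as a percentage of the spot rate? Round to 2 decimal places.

T = 7/12 years.
CIP forward (HKD per TRY) = 0.29654 × 1.0499333/1.0275333 = 0.30300451.
Annualised premium = (F − S)/S × (1/T) = (0.30300451 − 0.29654)/0.29654 ÷ (7/12) = 3.74%.

+3.74%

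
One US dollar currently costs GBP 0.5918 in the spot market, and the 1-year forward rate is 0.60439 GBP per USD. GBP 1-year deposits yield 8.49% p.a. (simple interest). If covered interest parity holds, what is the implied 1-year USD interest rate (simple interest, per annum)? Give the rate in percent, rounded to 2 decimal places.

T = 1 year.
CIP gives F = S · g_GBP/g_USD, so g_GBP/g_USD = 0.60439/0.5918 = 1.0212741.
The GBP side grows by 1 + 0.0849×1 = 1.084900.
Hence g_USD = 1.0623005.
(1.0623005 − 1)/T = 0.062301, i.e. 6.23%.

6.23%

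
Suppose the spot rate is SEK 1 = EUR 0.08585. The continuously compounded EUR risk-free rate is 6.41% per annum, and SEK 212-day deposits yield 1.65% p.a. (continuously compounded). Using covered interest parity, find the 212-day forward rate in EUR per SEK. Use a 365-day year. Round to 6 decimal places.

0.088257

T = 212/365 years.
EUR accumulates by e^(0.0641×212/365) = 1.0379324.
Growth of 1 SEK over T: e^(0.0165×212/365) = 1.0096296.
So F = 0.08585 × 1.0379324 / 1.0096296 = 0.08825662 (EUR/SEK).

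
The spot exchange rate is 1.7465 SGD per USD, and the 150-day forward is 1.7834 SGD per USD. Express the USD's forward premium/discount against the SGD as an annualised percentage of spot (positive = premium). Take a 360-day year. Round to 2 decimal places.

T = 150/360 years.
USD trades forward at +2.11280% vs spot over the period.
Annualise by dividing by T: 0.0211280 / (150/360) = 0.050707 → 5.07%.

+5.07%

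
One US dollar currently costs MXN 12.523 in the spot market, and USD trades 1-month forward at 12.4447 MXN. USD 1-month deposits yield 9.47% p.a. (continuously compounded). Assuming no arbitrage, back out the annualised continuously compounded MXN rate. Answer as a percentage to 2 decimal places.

1.94%

T = 1/12 years.
F/S = 12.4447/12.523 = 0.9937475 = (growth of MXN) / (growth of USD).
The USD side grows by e^(0.0947×1/12) = 1.0079229.
So the MXN growth factor = 1.0016209.
r = ln(1.0016209)/(1/12) = 0.019435 → 1.94%.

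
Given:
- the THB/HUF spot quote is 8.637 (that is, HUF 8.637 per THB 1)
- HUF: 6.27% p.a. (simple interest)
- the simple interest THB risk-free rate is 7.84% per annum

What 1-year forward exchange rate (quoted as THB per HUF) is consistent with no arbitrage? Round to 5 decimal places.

T = 1 year.
Growth of 1 HUF over T: 1 + 0.0627×1 = 1.062700.
Growth of 1 THB over T: 1 + 0.0784×1 = 1.078400.
CIP: F = S · (grow HUF)/(grow THB) = 8.637 × 1.062700/1.078400 = 8.511257 HUF per THB.
Quoted the other way: 1/8.511257 = 0.11749 THB per HUF.

0.11749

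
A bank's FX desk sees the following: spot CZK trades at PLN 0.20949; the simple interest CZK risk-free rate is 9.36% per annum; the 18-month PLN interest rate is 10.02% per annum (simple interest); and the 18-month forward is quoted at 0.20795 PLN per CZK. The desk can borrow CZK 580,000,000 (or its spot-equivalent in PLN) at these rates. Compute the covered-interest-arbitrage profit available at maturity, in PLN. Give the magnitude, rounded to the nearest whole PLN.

PLN 2,221,497

T = 18/12 years.
Route A — deposit CZK, sell forward: 580,000,000 × 1.140400 × 0.20795 = PLN 137,544,784.40.
Route B — convert at spot, deposit PLN: 580,000,000 × 0.20949 × 1.150300 = PLN 139,766,281.26.
The quoted forward undervalues CZK, so borrow CZK, convert to PLN at spot, deposit the PLN at 10.02%, and buy CZK forward at 0.20795 to cover the loan.
Profit = 139,766,281.26 − 137,544,784.40 = PLN 2,221,497.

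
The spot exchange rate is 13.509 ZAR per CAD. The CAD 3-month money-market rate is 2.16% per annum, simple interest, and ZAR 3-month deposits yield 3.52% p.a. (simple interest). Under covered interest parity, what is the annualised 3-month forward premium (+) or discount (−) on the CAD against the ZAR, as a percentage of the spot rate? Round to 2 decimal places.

T = 3/12 years.
F = S · g_ZAR/g_CAD = 13.509 × 1.008800/1.005400 = 13.554684.
(F − S)/S ÷ T = (13.554684 − 13.509)/13.509/(3/12) = 0.013527 → 1.35%.

+1.35%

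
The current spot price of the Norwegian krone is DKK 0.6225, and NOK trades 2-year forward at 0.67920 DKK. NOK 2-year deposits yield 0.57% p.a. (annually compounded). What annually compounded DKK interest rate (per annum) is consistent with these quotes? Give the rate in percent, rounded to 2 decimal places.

5.05%

T = 2 years.
CIP gives F = S · g_DKK/g_NOK, so g_DKK/g_NOK = 0.6792/0.6225 = 1.0910843.
NOK growth factor: (1 + 0.0057)^2 = 1.0114325.
Hence g_DKK = 1.1035581.
r = 1.1035581^(1/2) − 1 = 0.050504 → 5.05%.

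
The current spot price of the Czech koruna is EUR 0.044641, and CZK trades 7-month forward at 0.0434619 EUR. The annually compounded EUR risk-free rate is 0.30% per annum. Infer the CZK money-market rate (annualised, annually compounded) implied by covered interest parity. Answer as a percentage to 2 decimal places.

T = 7/12 years.
F/S = 0.0434619/0.044641 = 0.9735871 = (growth of EUR) / (growth of CZK).
The EUR side grows by (1 + 0.0030)^(7/12) = 1.0017489.
So the CZK growth factor = 1.0289258.
Annualise: 1.0289258^(12/7) − 1 = 0.050098 = 5.01%.

5.01%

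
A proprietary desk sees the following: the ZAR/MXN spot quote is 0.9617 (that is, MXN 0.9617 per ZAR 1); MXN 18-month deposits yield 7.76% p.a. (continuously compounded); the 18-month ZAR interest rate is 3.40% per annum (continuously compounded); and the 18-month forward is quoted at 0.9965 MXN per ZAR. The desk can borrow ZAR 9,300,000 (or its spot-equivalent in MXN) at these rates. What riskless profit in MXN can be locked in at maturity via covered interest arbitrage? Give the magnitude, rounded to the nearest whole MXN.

T = 18/12 years.
Invest the ZAR and cover forward: 9,300,000 × 1.052322893 × 0.9965 = MXN 9,752,349.79.
Convert at spot and invest in MXN: 9,300,000 × 0.9617 × 1.12344516 = MXN 10,047,880.06.
The quoted forward undervalues ZAR, so borrow ZAR, convert to MXN at spot, deposit the MXN at 7.76%, and buy ZAR forward at 0.9965 to cover the loan.
The gap between the two covered legs is MXN 295,530.

MXN 295,530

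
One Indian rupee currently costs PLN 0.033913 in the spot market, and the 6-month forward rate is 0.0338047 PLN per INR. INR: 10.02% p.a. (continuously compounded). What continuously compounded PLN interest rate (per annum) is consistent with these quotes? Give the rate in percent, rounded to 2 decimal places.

T = 6/12 years.
F/S = 0.0338047/0.033913 = 0.9968065 = (growth of PLN) / (growth of INR).
INR growth factor: e^(0.1002×6/12) = 1.0513762.
Hence g_PLN = 1.0480186.
r = ln(1.0480186)/(6/12) = 0.093803 → 9.38%.

9.38%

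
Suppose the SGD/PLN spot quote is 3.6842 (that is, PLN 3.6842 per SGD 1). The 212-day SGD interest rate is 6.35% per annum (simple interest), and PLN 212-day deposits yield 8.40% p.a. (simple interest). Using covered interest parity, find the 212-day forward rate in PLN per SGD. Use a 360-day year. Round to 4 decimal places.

T = 212/360 years.
PLN growth factor: 1 + 0.0840×212/360 = 1.0494667.
SGD growth factor: 1 + 0.0635×212/360 = 1.0373944.
So F = 3.6842 × 1.0494667 / 1.0373944 = 3.727074 (PLN/SGD).

3.7271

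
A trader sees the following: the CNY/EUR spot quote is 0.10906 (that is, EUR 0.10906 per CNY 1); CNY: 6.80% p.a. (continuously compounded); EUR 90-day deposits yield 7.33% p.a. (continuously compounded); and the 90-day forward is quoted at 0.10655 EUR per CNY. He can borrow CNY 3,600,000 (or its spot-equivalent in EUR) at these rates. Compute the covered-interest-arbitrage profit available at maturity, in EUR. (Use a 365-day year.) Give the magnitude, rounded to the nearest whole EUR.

T = 90/365 years.
Invest the CNY and cover forward: 3,600,000 × 1.01690848 × 0.10655 = EUR 390,065.75.
Convert at spot and invest in EUR: 3,600,000 × 0.10906 × 1.0182383 = EUR 399,776.65.
The quoted forward undervalues CNY, so borrow CNY, convert to EUR at spot, deposit the EUR at 7.33%, and buy CNY forward at 0.10655 to cover the loan.
Arbitrage profit = |390,065.75 − 399,776.65| = EUR 9,711.

EUR 9,711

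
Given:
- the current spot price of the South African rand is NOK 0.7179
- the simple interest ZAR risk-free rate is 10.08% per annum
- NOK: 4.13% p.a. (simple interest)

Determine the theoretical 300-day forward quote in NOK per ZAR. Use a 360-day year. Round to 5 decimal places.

T = 300/360 years.
NOK growth factor: 1 + 0.0413×300/360 = 1.0344167.
Growth of 1 ZAR over T: 1 + 0.1008×300/360 = 1.084000.
CIP: F = S · (grow NOK)/(grow ZAR) = 0.7179 × 1.0344167/1.084000 = 0.6850625 NOK per ZAR.

0.68506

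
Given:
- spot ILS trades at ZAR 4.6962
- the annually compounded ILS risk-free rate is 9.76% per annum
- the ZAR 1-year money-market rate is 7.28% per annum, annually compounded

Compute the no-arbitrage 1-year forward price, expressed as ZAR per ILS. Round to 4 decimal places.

T = 1 year.
Growth of 1 ZAR over T: (1 + 0.0728)^1 = 1.072800.
ILS accumulates by (1 + 0.0976)^1 = 1.097600.
So F = 4.6962 × 1.072800 / 1.097600 = 4.590091 (ZAR/ILS).

4.5901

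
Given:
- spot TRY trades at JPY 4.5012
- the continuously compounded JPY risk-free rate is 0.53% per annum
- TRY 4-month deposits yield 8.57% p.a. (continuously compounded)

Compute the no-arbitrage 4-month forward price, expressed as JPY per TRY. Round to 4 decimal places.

T = 4/12 years.
JPY accumulates by e^(0.0053×4/12) = 1.0017682.
TRY growth factor: e^(0.0857×4/12) = 1.0289786.
Forward (JPY per TRY) = 4.5012 × 1.0017682 / 1.0289786 = 4.382170.

4.3822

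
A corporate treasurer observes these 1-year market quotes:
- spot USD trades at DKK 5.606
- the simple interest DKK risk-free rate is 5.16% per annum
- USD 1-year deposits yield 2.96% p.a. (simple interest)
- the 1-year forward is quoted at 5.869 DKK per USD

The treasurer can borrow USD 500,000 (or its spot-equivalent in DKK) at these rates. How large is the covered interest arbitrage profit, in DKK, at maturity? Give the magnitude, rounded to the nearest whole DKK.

T = 1 year.
Keep in USD, deliver into the forward: 500,000·1.029600·5.869 = DKK 3,021,361.20.
Swap to DKK now, deposit: 500,000·5.606·1.051600 = DKK 2,947,634.80.
The quoted forward overvalues USD, so borrow DKK, buy USD at spot, deposit the USD at 2.96%, and sell the proceeds forward at 5.869.
Arbitrage profit = |3,021,361.20 − 2,947,634.80| = DKK 73,726.

DKK 73,726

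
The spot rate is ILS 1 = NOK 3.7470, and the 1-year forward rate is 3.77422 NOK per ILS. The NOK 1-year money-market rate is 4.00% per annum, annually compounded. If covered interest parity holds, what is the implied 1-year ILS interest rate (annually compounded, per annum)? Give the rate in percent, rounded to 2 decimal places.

3.25%

T = 1 year.
By CIP, F/S equals the NOK-to-ILS growth ratio: 3.77422/3.747 = 1.0072645.
NOK growth factor: (1 + 0.0400)^1 = 1.040000.
That pins the ILS growth at 1.0324994.
r = 1.0324994^(1/1) − 1 = 0.032499 → 3.25%.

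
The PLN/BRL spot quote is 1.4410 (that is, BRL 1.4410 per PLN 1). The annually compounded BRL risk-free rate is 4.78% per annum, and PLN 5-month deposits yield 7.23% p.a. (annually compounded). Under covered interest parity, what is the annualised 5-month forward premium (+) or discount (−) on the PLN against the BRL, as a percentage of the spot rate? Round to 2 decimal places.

-2.30%

T = 5/12 years.
F = S · g_BRL/g_PLN = 1.441 × 1.0196458/1.0295129 = 1.4271891.
Annualised premium = (F − S)/S × (1/T) = (1.4271891 − 1.441)/1.441 ÷ (5/12) = -2.30%.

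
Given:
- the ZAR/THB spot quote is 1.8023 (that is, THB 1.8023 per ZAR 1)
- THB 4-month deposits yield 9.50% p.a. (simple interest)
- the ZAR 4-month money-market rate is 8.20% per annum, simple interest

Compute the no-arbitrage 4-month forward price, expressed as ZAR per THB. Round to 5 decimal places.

T = 4/12 years.
Growth of 1 THB over T: 1 + 0.0950×4/12 = 1.0316667.
ZAR accumulates by 1 + 0.0820×4/12 = 1.0273333.
So F = 1.8023 × 1.0316667 / 1.0273333 = 1.809902 (THB/ZAR).
Invert for ZAR per THB: 1 / 1.809902 = 0.55252.

0.55252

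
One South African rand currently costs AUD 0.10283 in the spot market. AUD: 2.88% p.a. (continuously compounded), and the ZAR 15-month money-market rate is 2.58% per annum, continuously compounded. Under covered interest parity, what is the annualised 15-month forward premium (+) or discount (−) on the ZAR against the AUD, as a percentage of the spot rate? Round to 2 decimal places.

T = 15/12 years.
F = S · g_AUD/g_ZAR = 0.10283 × 1.0366558/1.0327757 = 0.10321633.
Annualised premium = (F − S)/S × (1/T) = (0.10321633 − 0.10283)/0.10283 ÷ (15/12) = 0.30%.

+0.30%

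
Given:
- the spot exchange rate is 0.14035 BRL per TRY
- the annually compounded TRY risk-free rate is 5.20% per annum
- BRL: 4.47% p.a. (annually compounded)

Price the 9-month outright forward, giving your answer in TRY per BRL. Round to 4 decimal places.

7.1624

T = 9/12 years.
BRL accumulates by (1 + 0.0447)^(9/12) = 1.0333411.
TRY accumulates by (1 + 0.0520)^(9/12) = 1.0387518.
CIP: F = S · (grow BRL)/(grow TRY) = 0.14035 × 1.0333411/1.0387518 = 0.1396189 BRL per TRY.
Quoted the other way: 1/0.1396189 = 7.1624 TRY per BRL.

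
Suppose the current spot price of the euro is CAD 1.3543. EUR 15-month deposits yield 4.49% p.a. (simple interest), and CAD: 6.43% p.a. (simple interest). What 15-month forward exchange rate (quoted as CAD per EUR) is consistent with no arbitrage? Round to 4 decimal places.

T = 15/12 years.
CAD accumulates by 1 + 0.0643×15/12 = 1.080375.
EUR growth factor: 1 + 0.0449×15/12 = 1.056125.
Forward (CAD per EUR) = 1.3543 × 1.080375 / 1.056125 = 1.385396.

1.3854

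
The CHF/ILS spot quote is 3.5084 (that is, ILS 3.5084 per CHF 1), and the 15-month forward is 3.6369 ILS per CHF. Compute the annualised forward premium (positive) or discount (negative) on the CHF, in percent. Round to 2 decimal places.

T = 15/12 years.
CHF trades forward at +3.66264% vs spot over the period.
×(1/T) gives 2.93% p.a.

+2.93%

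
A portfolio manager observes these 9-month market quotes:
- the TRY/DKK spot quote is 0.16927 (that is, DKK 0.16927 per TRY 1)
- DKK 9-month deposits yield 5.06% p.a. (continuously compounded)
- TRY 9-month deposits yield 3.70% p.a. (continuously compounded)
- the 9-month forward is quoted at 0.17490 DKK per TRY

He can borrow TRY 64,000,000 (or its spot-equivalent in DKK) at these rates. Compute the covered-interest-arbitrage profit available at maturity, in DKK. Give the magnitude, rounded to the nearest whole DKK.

DKK 256,269

T = 9/12 years.
Route A — deposit TRY, sell forward: 64,000,000 × 1.0281386176 × 0.17490 = DKK 11,508,572.43.
Route B — convert at spot, deposit DKK: 64,000,000 × 0.16927 × 1.0386792976 = DKK 11,252,303.66.
The quoted forward overvalues TRY, so borrow DKK, buy TRY at spot, deposit the TRY at 3.70%, and sell the proceeds forward at 0.17490.
Profit = 11,508,572.43 − 11,252,303.66 = DKK 256,269.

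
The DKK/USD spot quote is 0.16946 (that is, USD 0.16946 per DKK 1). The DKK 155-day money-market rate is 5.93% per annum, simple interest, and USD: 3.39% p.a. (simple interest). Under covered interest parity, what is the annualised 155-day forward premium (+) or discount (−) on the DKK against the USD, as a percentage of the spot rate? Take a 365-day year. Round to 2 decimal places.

-2.48%

T = 155/365 years.
No-arbitrage forward: 0.16946 × 1.0143959 / 1.0251822 = 0.16767705 USD/DKK.
(F − S)/S ÷ T = (0.16767705 − 0.16946)/0.16946/(155/365) = -0.024776 → -2.48%.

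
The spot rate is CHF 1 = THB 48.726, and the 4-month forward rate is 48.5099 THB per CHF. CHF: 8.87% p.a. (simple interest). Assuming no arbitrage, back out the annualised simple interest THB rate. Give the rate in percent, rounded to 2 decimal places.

T = 4/12 years.
By CIP, F/S equals the THB-to-CHF growth ratio: 48.5099/48.726 = 0.9955650.
The CHF side grows by 1 + 0.0887×4/12 = 1.0295667.
So the THB growth factor = 1.0250006.
r = (1.0250006 − 1)/(4/12) = 0.075002 → 7.50%.

7.50%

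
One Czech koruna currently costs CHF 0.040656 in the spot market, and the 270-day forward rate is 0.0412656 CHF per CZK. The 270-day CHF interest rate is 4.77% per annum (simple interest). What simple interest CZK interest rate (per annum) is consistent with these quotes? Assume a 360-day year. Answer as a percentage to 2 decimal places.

2.73%

T = 270/360 years.
CIP gives F = S · g_CHF/g_CZK, so g_CHF/g_CZK = 0.0412656/0.040656 = 1.0149941.
CHF growth factor: 1 + 0.0477×270/360 = 1.035775.
That pins the CZK growth at 1.0204739.
(1.0204739 − 1)/T = 0.027299, i.e. 2.73%.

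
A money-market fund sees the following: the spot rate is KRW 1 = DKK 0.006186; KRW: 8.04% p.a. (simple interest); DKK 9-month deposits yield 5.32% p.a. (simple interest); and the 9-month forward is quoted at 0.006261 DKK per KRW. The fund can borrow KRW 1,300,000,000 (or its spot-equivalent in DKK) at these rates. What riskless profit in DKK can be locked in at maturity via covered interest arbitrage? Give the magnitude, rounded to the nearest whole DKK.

DKK 267,432

T = 9/12 years.
Route A — deposit KRW, sell forward: 1,300,000,000 × 1.060300 × 0.006261 = DKK 8,630,099.79.
Route B — convert at spot, deposit DKK: 1,300,000,000 × 0.006186 × 1.039900 = DKK 8,362,667.82.
The quoted forward overvalues KRW, so borrow DKK, buy KRW at spot, deposit the KRW at 8.04%, and sell the proceeds forward at 0.006261.
Arbitrage profit = |8,630,099.79 − 8,362,667.82| = DKK 267,432.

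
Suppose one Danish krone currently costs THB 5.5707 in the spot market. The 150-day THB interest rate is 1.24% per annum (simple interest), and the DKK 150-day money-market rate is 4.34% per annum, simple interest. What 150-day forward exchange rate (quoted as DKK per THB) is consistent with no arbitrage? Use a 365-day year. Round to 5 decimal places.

T = 150/365 years.
THB accumulates by 1 + 0.0124×150/365 = 1.0050959.
DKK accumulates by 1 + 0.0434×150/365 = 1.0178356.
So F = 5.5707 × 1.0050959 / 1.0178356 = 5.500975 (THB/DKK).
Invert for DKK per THB: 1 / 5.500975 = 0.18179.

0.18179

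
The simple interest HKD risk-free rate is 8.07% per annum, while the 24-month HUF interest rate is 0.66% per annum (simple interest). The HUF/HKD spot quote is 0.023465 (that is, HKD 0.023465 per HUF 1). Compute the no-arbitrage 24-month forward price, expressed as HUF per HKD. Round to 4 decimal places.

37.1786

T = 2 years.
HKD accumulates by 1 + 0.0807×2 = 1.161400.
HUF growth factor: 1 + 0.0066×2 = 1.013200.
So F = 0.023465 × 1.161400 / 1.013200 = 0.026897208 (HKD/HUF).
Invert for HUF per HKD: 1 / 0.026897208 = 37.1786.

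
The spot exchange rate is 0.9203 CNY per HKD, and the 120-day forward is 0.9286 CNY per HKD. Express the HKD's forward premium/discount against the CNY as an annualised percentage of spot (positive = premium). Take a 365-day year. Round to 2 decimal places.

T = 120/365 years.
(F − S)/S = (0.9286 − 0.9203)/0.9203 = 0.0090188.
Annualise by dividing by T: 0.0090188 / (120/365) = 0.027432 → 2.74%.

+2.74%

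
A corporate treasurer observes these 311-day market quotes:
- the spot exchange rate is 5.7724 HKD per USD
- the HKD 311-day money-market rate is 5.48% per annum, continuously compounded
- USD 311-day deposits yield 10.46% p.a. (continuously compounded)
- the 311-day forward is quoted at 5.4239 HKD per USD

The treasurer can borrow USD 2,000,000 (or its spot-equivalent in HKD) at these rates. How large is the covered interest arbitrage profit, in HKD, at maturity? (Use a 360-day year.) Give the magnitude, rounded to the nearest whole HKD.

HKD 230,797

T = 311/360 years.
Invest the USD and cover forward: 2,000,000 × 1.0945712978 × 5.4239 = HKD 11,873,690.52.
Convert at spot and invest in HKD: 2,000,000 × 5.7724 × 1.0484795961 = HKD 12,104,487.24.
The quoted forward undervalues USD, so borrow USD, convert to HKD at spot, deposit the HKD at 5.48%, and buy USD forward at 5.4239 to cover the loan.
Profit = 12,104,487.24 − 11,873,690.52 = HKD 230,797.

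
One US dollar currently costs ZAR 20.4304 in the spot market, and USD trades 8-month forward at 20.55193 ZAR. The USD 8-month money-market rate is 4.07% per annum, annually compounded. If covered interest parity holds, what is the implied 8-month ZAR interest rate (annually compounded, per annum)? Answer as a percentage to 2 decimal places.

T = 8/12 years.
F/S = 20.55193/20.4304 = 1.0059485 = (growth of ZAR) / (growth of USD).
The USD side grows by (1 + 0.0407)^(8/12) = 1.0269525.
That pins the ZAR growth at 1.0330613.
r = 1.0330613^(12/8) − 1 = 0.050000 → 5.00%.

5.00%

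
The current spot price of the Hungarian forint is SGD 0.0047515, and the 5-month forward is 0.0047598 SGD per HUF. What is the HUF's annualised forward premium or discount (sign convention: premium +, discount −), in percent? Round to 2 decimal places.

T = 5/12 years.
Period premium: (0.0047598 − 0.0047515)/0.0047515 = 0.0017468.
Per annum: 0.0017468 / (5/12) = 0.004192 = 0.42%.

+0.42%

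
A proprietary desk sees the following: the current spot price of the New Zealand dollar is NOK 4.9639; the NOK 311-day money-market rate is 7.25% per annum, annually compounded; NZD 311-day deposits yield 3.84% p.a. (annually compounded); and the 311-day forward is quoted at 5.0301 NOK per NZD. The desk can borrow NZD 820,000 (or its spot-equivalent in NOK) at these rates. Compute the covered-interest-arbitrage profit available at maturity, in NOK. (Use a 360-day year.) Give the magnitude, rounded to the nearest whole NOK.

T = 311/360 years.
Invest the NZD and cover forward: 820,000 × 1.033087876 × 5.0301 = NOK 4,261,158.97.
Convert at spot and invest in NOK: 820,000 × 4.9639 × 1.062331087 = NOK 4,324,110.33.
The quoted forward undervalues NZD, so borrow NZD, convert to NOK at spot, deposit the NOK at 7.25%, and buy NZD forward at 5.0301 to cover the loan.
Profit = 4,324,110.33 − 4,261,158.97 = NOK 62,951.

NOK 62,951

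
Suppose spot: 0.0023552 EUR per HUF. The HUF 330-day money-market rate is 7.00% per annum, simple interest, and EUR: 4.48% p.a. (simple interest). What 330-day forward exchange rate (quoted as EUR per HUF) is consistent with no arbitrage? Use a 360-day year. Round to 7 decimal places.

0.0023041

T = 330/360 years.
EUR growth factor: 1 + 0.0448×330/360 = 1.0410667.
Growth of 1 HUF over T: 1 + 0.0700×330/360 = 1.0641667.
CIP: F = S · (grow EUR)/(grow HUF) = 0.0023552 × 1.0410667/1.0641667 = 0.002304075 EUR per HUF.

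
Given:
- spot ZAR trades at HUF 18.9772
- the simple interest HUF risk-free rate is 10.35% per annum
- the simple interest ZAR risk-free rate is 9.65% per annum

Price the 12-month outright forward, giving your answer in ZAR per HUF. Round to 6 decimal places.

0.052361

T = 1 year.
Growth of 1 HUF over T: 1 + 0.1035×1 = 1.103500.
Growth of 1 ZAR over T: 1 + 0.0965×1 = 1.096500.
So F = 18.9772 × 1.103500 / 1.096500 = 19.09835 (HUF/ZAR).
Invert for ZAR per HUF: 1 / 19.09835 = 0.052361.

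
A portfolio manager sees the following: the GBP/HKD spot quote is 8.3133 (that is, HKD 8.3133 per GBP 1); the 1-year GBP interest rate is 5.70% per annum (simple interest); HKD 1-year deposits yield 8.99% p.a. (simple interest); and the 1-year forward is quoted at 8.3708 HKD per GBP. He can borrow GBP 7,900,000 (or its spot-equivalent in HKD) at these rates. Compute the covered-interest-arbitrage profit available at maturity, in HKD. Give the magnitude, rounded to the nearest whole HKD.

HKD 1,680,568

T = 1 year.
Invest the GBP and cover forward: 7,900,000 × 1.057000 × 8.3708 = HKD 69,898,691.24.
Convert at spot and invest in HKD: 7,900,000 × 8.3133 × 1.089900 = HKD 71,579,258.79.
The quoted forward undervalues GBP, so borrow GBP, convert to HKD at spot, deposit the HKD at 8.99%, and buy GBP forward at 8.3708 to cover the loan.
Arbitrage profit = |69,898,691.24 − 71,579,258.79| = HKD 1,680,568.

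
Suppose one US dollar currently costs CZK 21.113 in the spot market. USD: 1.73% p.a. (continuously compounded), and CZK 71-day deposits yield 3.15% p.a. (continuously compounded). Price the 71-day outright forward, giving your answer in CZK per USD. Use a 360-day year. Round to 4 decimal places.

21.1722

T = 71/360 years.
CZK growth factor: e^(0.0315×71/360) = 1.00623184.
Growth of 1 USD over T: e^(0.0173×71/360) = 1.00341777.
So F = 21.113 × 1.00623184 / 1.00341777 = 21.172211 (CZK/USD).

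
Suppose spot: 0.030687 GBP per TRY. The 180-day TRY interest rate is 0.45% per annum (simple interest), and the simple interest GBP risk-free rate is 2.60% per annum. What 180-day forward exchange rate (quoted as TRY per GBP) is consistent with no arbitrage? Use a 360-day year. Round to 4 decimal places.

T = 180/360 years.
Growth of 1 GBP over T: 1 + 0.0260×180/360 = 1.013000.
TRY growth factor: 1 + 0.0045×180/360 = 1.002250.
CIP: F = S · (grow GBP)/(grow TRY) = 0.030687 × 1.013000/1.002250 = 0.031016145 GBP per TRY.
Invert for TRY per GBP: 1 / 0.031016145 = 32.2413.

32.2413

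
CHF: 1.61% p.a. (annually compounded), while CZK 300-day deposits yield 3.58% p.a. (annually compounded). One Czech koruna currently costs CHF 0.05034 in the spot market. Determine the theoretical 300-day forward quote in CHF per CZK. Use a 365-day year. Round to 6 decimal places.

0.049552

T = 300/365 years.
CHF accumulates by (1 + 0.0161)^(300/365) = 1.013214.
CZK accumulates by (1 + 0.0358)^(300/365) = 1.0293322.
So F = 0.05034 × 1.013214 / 1.0293322 = 0.04955173 (CHF/CZK).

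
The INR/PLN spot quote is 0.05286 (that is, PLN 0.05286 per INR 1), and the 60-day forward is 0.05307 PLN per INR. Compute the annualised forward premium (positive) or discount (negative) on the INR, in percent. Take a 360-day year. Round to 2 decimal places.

+2.38%

T = 60/360 years.
INR trades forward at +0.39728% vs spot over the period.
×(1/T) gives 2.38% p.a.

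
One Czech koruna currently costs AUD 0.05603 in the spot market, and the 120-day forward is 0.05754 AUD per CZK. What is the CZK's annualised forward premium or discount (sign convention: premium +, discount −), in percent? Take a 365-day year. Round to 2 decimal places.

T = 120/365 years.
CZK trades forward at +2.69498% vs spot over the period.
×(1/T) gives 8.20% p.a.

+8.20%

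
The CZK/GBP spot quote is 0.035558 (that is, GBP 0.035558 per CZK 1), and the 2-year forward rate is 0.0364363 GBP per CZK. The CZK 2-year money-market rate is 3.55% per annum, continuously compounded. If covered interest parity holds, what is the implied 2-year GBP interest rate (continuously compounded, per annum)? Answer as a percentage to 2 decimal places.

T = 2 years.
CIP gives F = S · g_GBP/g_CZK, so g_GBP/g_CZK = 0.0364363/0.035558 = 1.0247005.
The CZK side grows by e^(0.0355×2) = 1.0735812.
So the GBP growth factor = 1.1000992.
Take logs: ln 1.1000992 / 2 = 0.047700, so 4.77%.

4.77%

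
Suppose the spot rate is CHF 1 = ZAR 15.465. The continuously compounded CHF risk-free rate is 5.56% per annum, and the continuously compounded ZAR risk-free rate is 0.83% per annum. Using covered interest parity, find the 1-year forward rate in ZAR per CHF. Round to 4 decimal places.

T = 1 year.
ZAR accumulates by e^(0.0083×1) = 1.00833454.
CHF growth factor: e^(0.0556×1) = 1.05717473.
Forward (ZAR per CHF) = 15.465 × 1.00833454 / 1.05717473 = 14.750536.

14.7505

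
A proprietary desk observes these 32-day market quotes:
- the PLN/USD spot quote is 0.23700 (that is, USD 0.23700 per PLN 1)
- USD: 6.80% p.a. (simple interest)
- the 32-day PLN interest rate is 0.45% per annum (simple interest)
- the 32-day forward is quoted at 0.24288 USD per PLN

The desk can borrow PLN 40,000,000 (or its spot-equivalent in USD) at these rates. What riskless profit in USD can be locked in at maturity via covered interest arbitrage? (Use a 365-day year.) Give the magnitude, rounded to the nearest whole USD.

T = 32/365 years.
Route A — deposit PLN, sell forward: 40,000,000 × 1.000394521 × 0.24288 = USD 9,719,032.85.
Route B — convert at spot, deposit USD: 40,000,000 × 0.23700 × 1.005961644 = USD 9,536,516.39.
The quoted forward overvalues PLN, so borrow USD, buy PLN at spot, deposit the PLN at 0.45%, and sell the proceeds forward at 0.24288.
Profit = 9,719,032.85 − 9,536,516.39 = USD 182,516.

USD 182,516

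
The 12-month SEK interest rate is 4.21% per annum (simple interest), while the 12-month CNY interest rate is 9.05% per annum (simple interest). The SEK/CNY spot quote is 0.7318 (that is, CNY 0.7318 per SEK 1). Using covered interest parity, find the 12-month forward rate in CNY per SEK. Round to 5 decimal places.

T = 1 year.
Growth of 1 CNY over T: 1 + 0.0905×1 = 1.090500.
Growth of 1 SEK over T: 1 + 0.0421×1 = 1.042100.
CIP: F = S · (grow CNY)/(grow SEK) = 0.7318 × 1.090500/1.042100 = 0.7657882 CNY per SEK.

0.76579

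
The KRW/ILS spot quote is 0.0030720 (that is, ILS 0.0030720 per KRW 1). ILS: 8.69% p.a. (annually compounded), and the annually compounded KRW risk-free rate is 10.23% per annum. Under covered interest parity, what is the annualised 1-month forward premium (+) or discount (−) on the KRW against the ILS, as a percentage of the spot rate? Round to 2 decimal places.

T = 1/12 years.
No-arbitrage forward: 0.003072 × 1.0069683 / 1.0081496 = 0.0030684004 ILS/KRW.
(F − S)/S ÷ T = (0.0030684004 − 0.003072)/0.003072/(1/12) = -0.014061 → -1.41%.

-1.41%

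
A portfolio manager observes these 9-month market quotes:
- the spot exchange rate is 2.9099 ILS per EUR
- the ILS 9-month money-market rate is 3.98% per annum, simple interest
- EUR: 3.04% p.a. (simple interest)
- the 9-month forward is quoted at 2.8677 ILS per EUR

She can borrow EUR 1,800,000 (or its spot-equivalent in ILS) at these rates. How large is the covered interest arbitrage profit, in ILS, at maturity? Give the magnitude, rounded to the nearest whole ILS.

T = 9/12 years.
Route A — deposit EUR, sell forward: 1,800,000 × 1.022800 × 2.8677 = ILS 5,279,550.41.
Route B — convert at spot, deposit ILS: 1,800,000 × 2.9099 × 1.029850 = ILS 5,394,168.93.
The quoted forward undervalues EUR, so borrow EUR, convert to ILS at spot, deposit the ILS at 3.98%, and buy EUR forward at 2.8677 to cover the loan.
Profit = 5,394,168.93 − 5,279,550.41 = ILS 114,619.

ILS 114,619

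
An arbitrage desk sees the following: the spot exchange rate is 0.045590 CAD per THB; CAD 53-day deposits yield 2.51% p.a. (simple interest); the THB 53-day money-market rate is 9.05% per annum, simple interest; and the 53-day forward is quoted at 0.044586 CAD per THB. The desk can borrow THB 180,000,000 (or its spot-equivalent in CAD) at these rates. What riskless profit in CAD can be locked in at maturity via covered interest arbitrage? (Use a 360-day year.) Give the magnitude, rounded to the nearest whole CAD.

CAD 104,116

T = 53/360 years.
Keep in THB, deliver into the forward: 180,000,000·1.013323611·0.044586 = CAD 8,132,408.37.
Swap to CAD now, deposit: 180,000,000·0.045590·1.003695278 = CAD 8,236,524.19.
The quoted forward undervalues THB, so borrow THB, convert to CAD at spot, deposit the CAD at 2.51%, and buy THB forward at 0.044586 to cover the loan.
Profit = 8,236,524.19 − 8,132,408.37 = CAD 104,116.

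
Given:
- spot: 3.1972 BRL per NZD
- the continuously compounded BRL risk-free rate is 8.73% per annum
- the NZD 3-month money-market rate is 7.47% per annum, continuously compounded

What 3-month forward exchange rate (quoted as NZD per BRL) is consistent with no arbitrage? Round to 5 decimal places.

0.31179

T = 3/12 years.
Growth of 1 BRL over T: e^(0.0873×3/12) = 1.0220649.
NZD accumulates by e^(0.0747×3/12) = 1.0188505.
CIP: F = S · (grow BRL)/(grow NZD) = 3.1972 × 1.0220649/1.0188505 = 3.207287 BRL per NZD.
Quoted the other way: 1/3.207287 = 0.31179 NZD per BRL.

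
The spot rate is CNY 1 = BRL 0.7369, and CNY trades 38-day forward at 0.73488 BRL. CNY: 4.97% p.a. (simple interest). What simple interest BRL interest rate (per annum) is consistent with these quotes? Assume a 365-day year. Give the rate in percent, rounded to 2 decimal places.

2.32%

T = 38/365 years.
By CIP, F/S equals the BRL-to-CNY growth ratio: 0.73488/0.7369 = 0.9972588.
The CNY side grows by 1 + 0.0497×38/365 = 1.0051742.
Hence g_BRL = 1.0024188.
r = (1.0024188 − 1)/(38/365) = 0.023233 → 2.32%.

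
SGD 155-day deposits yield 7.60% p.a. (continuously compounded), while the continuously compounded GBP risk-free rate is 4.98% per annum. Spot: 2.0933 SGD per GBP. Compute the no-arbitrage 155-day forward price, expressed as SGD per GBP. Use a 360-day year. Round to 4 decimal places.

T = 155/360 years.
Growth of 1 SGD over T: e^(0.0760×155/360) = 1.0332635.
GBP accumulates by e^(0.0498×155/360) = 1.0216732.
CIP: F = S · (grow SGD)/(grow GBP) = 2.0933 × 1.0332635/1.0216732 = 2.117047 SGD per GBP.

2.1170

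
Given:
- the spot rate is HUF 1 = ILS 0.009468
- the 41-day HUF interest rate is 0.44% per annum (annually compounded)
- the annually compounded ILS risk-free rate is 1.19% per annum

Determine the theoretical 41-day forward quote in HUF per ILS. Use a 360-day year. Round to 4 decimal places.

T = 41/360 years.
ILS accumulates by (1 + 0.0119)^(41/360) = 1.001348185.
HUF growth factor: (1 + 0.0044)^(41/360) = 1.000500137.
Forward (ILS per HUF) = 0.009468 × 1.001348185 / 1.000500137 = 0.00947602530.
Quoted the other way: 1/0.00947602530 = 105.5295 HUF per ILS.

105.5295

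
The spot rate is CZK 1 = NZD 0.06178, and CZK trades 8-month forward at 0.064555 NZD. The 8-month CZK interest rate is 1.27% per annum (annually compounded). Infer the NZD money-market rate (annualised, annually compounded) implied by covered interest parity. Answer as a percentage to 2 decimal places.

T = 8/12 years.
F/S = 0.064555/0.06178 = 1.0449174 = (growth of NZD) / (growth of CZK).
The CZK side grows by (1 + 0.0127)^(8/12) = 1.0084488.
That pins the NZD growth at 1.0537457.
r = 1.0537457^(12/8) − 1 = 0.081692 → 8.17%.

8.17%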